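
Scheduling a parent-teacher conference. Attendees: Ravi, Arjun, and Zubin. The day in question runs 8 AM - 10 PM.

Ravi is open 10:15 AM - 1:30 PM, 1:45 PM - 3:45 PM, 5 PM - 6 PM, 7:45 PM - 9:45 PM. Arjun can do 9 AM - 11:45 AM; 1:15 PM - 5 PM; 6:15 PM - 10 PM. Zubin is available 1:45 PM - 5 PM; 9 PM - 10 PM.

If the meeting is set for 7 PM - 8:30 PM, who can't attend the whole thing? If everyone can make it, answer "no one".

Ravi, Zubin

Ravi: not fully free for 19:00-20:30. Arjun: free for 19:00-20:30. Zubin: not fully free for 19:00-20:30.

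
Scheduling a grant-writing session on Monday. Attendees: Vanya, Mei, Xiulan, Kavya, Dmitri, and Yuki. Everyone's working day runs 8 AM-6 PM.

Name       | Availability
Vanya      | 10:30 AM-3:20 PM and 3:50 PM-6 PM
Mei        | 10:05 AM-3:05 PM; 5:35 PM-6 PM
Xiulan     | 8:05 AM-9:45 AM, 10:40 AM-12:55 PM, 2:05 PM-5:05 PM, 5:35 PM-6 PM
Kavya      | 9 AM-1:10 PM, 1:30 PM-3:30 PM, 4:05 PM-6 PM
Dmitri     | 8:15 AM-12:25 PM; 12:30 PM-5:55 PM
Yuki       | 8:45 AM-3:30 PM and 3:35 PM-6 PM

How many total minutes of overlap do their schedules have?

Vanya ∩ Mei: 10:30-15:05, 17:35-18:00.
Vanya ∩ Mei ∩ Xiulan: 10:40-12:55, 14:05-15:05, 17:35-18:00.
Vanya ∩ Mei ∩ Xiulan ∩ Kavya: 10:40-12:55, 14:05-15:05, 17:35-18:00.
Vanya ∩ Mei ∩ Xiulan ∩ Kavya ∩ Dmitri: 10:40-12:25, 12:30-12:55, 14:05-15:05, 17:35-17:55.
Vanya ∩ Mei ∩ Xiulan ∩ Kavya ∩ Dmitri ∩ Yuki: 10:40-12:25, 12:30-12:55, 14:05-15:05, 17:35-17:55.
So the common availability across everyone is 10:40-12:25, 12:30-12:55, 14:05-15:05, 17:35-17:55.
Summing the common windows: 105 + 25 + 60 + 20 = 210 minutes.

210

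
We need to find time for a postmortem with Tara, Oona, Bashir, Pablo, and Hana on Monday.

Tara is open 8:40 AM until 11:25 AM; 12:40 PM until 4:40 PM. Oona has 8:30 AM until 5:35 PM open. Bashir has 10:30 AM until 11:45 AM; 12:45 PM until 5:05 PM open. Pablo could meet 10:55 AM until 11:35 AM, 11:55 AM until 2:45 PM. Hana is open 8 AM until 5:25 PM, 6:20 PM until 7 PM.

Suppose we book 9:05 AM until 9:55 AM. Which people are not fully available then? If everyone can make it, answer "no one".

Bashir, Pablo

Tara: free for 09:05-09:55. Oona: free for 09:05-09:55. Bashir: not fully free for 09:05-09:55. Pablo: not fully free for 09:05-09:55. Hana: free for 09:05-09:55.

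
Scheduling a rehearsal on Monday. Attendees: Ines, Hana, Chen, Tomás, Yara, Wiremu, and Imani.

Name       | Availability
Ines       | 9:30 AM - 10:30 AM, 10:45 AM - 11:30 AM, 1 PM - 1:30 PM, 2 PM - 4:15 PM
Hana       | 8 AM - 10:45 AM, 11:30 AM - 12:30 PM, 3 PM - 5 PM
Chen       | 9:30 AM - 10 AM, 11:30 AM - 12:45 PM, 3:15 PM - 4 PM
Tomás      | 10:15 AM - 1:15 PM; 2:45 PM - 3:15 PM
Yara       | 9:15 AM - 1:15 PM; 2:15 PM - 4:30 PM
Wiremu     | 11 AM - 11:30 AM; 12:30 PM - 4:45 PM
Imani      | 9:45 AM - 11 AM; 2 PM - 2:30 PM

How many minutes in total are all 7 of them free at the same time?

0

Ines ∩ Hana: 09:30-10:30, 15:00-16:15.
Ines ∩ Hana ∩ Chen: 09:30-10:00, 15:15-16:00.
Ines ∩ Hana ∩ Chen ∩ Tomás: ∅.
Ines ∩ Hana ∩ Chen ∩ Tomás ∩ Yara: ∅.
Ines ∩ Hana ∩ Chen ∩ Tomás ∩ Yara ∩ Wiremu: ∅.
Ines ∩ Hana ∩ Chen ∩ Tomás ∩ Yara ∩ Wiremu ∩ Imani: ∅.
There is no time when everyone is free.
There is no common window, so the total is 0 minutes.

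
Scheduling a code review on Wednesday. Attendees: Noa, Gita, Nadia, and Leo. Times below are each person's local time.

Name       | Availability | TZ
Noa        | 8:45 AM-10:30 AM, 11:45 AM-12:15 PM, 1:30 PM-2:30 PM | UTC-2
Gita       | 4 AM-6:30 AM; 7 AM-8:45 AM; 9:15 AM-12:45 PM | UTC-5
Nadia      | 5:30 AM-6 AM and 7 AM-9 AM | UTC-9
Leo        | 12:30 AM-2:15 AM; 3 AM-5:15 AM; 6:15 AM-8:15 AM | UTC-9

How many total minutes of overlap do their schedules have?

30

Noa in UTC: 10:45-12:30, 13:45-14:15, 15:30-16:30 (add 2h to convert from UTC-2).
Gita in UTC: 09:00-11:30, 12:00-13:45, 14:15-17:45 (add 5h to convert from UTC-5).
Nadia in UTC: 14:30-15:00, 16:00-18:00 (add 9h to convert from UTC-9).
Leo in UTC: 09:30-11:15, 12:00-14:15, 15:15-17:15 (add 9h to convert from UTC-9).
Noa ∩ Gita: 10:45-11:30, 12:00-12:30, 15:30-16:30.
Noa ∩ Gita ∩ Nadia: 16:00-16:30.
Noa ∩ Gita ∩ Nadia ∩ Leo: 16:00-16:30.
That's a single block of 30 minutes.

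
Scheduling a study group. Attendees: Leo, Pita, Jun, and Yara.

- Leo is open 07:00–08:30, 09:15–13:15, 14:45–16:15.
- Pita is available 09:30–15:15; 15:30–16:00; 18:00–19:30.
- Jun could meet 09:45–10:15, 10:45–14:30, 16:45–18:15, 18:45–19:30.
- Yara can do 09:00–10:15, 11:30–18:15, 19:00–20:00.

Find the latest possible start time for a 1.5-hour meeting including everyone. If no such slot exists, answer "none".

11:45

Leo ∩ Pita: 09:30-13:15, 14:45-15:15, 15:30-16:00.
Leo ∩ Pita ∩ Jun: 09:45-10:15, 10:45-13:15.
Leo ∩ Pita ∩ Jun ∩ Yara: 09:45-10:15, 11:30-13:15.
The last common window of at least 90 minutes is 11:30-13:15; a 90-minute meeting can start as late as 11:45 and still end by 13:15.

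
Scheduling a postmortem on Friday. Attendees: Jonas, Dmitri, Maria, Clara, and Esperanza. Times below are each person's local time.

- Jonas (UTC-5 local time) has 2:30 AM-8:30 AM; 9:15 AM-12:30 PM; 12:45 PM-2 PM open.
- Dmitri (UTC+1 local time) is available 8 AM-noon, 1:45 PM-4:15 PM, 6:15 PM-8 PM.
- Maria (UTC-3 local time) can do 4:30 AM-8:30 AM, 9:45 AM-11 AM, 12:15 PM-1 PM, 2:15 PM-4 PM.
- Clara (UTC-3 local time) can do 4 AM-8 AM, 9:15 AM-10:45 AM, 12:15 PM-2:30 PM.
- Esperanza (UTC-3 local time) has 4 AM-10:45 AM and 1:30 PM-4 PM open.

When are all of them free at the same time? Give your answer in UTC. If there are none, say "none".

07:30-11:00, 12:45-13:30, 17:15-17:30

Jonas in UTC: 07:30-13:30, 14:15-17:30, 17:45-19:00 (add 5h to convert from UTC-5).
Dmitri in UTC: 07:00-11:00, 12:45-15:15, 17:15-19:00 (subtract 1h to convert from UTC+1).
Maria in UTC: 07:30-11:30, 12:45-14:00, 15:15-16:00, 17:15-19:00 (add 3h to convert from UTC-3).
Clara in UTC: 07:00-11:00, 12:15-13:45, 15:15-17:30 (add 3h to convert from UTC-3).
Esperanza in UTC: 07:00-13:45, 16:30-19:00 (add 3h to convert from UTC-3).
Jonas ∩ Dmitri: 07:30-11:00, 12:45-13:30, 14:15-15:15, 17:15-17:30, 17:45-19:00.
Jonas ∩ Dmitri ∩ Maria: 07:30-11:00, 12:45-13:30, 17:15-17:30, 17:45-19:00.
Jonas ∩ Dmitri ∩ Maria ∩ Clara: 07:30-11:00, 12:45-13:30, 17:15-17:30.
Jonas ∩ Dmitri ∩ Maria ∩ Clara ∩ Esperanza: 07:30-11:00, 12:45-13:30, 17:15-17:30.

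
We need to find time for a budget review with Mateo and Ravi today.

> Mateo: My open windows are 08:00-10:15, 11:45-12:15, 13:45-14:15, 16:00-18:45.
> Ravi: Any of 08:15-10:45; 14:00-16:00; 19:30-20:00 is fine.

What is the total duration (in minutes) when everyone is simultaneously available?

Mateo ∩ Ravi: 08:15-10:15, 14:00-14:15.
Summing the common windows: 120 + 15 = 135 minutes.

135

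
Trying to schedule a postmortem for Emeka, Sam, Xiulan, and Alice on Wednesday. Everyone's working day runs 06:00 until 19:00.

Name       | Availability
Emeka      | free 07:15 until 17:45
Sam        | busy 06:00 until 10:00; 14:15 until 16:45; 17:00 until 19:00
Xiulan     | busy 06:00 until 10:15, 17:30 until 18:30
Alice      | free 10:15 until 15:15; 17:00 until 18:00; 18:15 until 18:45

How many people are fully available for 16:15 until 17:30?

Emeka free: 07:15-17:45.
Sam free: 10:00-14:15, 16:45-17:00 (invert busy blocks within the working day).
Xiulan free: 10:15-17:30, 18:30-19:00 (invert busy blocks within the working day).
Alice free: 10:15-15:15, 17:00-18:00, 18:15-18:45.
Emeka and Xiulan can make the full 16:15-17:30 slot — that's 2.

2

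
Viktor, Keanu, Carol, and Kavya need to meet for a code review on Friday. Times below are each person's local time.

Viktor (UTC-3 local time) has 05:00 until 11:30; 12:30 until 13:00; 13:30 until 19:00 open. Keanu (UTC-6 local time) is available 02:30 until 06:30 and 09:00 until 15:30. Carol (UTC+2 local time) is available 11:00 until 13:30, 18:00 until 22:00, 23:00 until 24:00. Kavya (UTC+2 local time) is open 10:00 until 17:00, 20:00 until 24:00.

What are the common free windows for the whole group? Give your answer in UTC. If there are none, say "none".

Viktor in UTC: 08:00-14:30, 15:30-16:00, 16:30-22:00 (add 3h to convert from UTC-3).
Keanu in UTC: 08:30-12:30, 15:00-21:30 (add 6h to convert from UTC-6).
Carol in UTC: 09:00-11:30, 16:00-20:00, 21:00-22:00 (subtract 2h to convert from UTC+2).
Kavya in UTC: 08:00-15:00, 18:00-22:00 (subtract 2h to convert from UTC+2).
Viktor ∩ Keanu: 08:30-12:30, 15:30-16:00, 16:30-21:30.
Viktor ∩ Keanu ∩ Carol: 09:00-11:30, 16:30-20:00, 21:00-21:30.
Viktor ∩ Keanu ∩ Carol ∩ Kavya: 09:00-11:30, 18:00-20:00, 21:00-21:30.

09:00-11:30, 18:00-20:00, 21:00-21:30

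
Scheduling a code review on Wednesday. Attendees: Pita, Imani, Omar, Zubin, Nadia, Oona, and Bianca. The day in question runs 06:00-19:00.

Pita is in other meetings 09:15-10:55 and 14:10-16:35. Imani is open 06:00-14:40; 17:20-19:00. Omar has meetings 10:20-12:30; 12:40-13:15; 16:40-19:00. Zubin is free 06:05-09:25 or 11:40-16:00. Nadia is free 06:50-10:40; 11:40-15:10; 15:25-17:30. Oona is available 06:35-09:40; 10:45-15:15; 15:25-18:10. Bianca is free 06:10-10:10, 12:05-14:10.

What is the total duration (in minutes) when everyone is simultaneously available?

Pita free: 06:00-09:15, 10:55-14:10, 16:35-19:00 (invert busy blocks within the working day).
Imani free: 06:00-14:40, 17:20-19:00.
Omar free: 06:00-10:20, 12:30-12:40, 13:15-16:40 (invert busy blocks within the working day).
Zubin free: 06:05-09:25, 11:40-16:00.
Nadia free: 06:50-10:40, 11:40-15:10, 15:25-17:30.
Oona free: 06:35-09:40, 10:45-15:15, 15:25-18:10.
Bianca free: 06:10-10:10, 12:05-14:10.
Pita ∩ Imani: 06:00-09:15, 10:55-14:10, 17:20-19:00.
Pita ∩ Imani ∩ Omar: 06:00-09:15, 12:30-12:40, 13:15-14:10.
Pita ∩ Imani ∩ Omar ∩ Zubin: 06:05-09:15, 12:30-12:40, 13:15-14:10.
Pita ∩ Imani ∩ Omar ∩ Zubin ∩ Nadia: 06:50-09:15, 12:30-12:40, 13:15-14:10.
Pita ∩ Imani ∩ Omar ∩ Zubin ∩ Nadia ∩ Oona: 06:50-09:15, 12:30-12:40, 13:15-14:10.
Pita ∩ Imani ∩ Omar ∩ Zubin ∩ Nadia ∩ Oona ∩ Bianca: 06:50-09:15, 12:30-12:40, 13:15-14:10.
So the common availability across everyone is 06:50-09:15, 12:30-12:40, 13:15-14:10.
Summing the common windows: 145 + 10 + 55 = 210 minutes.

210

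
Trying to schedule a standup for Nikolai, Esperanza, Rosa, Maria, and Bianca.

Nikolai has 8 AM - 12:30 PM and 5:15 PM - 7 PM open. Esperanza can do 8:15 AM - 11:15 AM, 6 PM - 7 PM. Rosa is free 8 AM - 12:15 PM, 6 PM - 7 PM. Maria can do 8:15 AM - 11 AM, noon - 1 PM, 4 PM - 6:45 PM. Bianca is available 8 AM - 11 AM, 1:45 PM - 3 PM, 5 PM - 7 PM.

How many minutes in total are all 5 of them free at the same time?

Nikolai ∩ Esperanza: 08:15-11:15, 18:00-19:00.
Nikolai ∩ Esperanza ∩ Rosa: 08:15-11:15, 18:00-19:00.
Nikolai ∩ Esperanza ∩ Rosa ∩ Maria: 08:15-11:00, 18:00-18:45.
Nikolai ∩ Esperanza ∩ Rosa ∩ Maria ∩ Bianca: 08:15-11:00, 18:00-18:45.
Summing the common windows: 165 + 45 = 210 minutes.

210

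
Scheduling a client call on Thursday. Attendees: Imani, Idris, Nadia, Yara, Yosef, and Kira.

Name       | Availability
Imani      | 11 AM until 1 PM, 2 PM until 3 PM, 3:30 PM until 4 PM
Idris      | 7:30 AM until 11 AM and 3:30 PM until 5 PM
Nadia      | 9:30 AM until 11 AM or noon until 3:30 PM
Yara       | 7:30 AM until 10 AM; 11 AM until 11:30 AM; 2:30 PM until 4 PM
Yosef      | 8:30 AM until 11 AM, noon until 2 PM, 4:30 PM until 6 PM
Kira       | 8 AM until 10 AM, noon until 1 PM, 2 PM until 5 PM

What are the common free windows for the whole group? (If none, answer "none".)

Imani ∩ Idris: 15:30-16:00.
Imani ∩ Idris ∩ Nadia: ∅.
Imani ∩ Idris ∩ Nadia ∩ Yara: ∅.
Imani ∩ Idris ∩ Nadia ∩ Yara ∩ Yosef: ∅.
Imani ∩ Idris ∩ Nadia ∩ Yara ∩ Yosef ∩ Kira: ∅.
There is no time when everyone is free.

none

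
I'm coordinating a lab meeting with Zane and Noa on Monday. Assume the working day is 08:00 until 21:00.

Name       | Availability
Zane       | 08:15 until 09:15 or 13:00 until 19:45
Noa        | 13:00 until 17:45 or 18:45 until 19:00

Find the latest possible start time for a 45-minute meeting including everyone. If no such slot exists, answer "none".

17:00

Zane ∩ Noa: 13:00-17:45, 18:45-19:00.
So the common availability across everyone is 13:00-17:45, 18:45-19:00.
The last common window of at least 45 minutes is 13:00-17:45; a 45-minute meeting can start as late as 17:00 and still end by 17:45.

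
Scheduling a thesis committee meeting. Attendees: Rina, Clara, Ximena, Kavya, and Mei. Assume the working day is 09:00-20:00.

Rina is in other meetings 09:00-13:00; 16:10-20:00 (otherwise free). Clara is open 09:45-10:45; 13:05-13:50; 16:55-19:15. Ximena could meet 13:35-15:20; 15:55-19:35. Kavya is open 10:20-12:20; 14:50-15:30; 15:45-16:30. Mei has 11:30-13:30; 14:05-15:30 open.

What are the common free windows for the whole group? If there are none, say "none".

Rina free: 13:00-16:10 (invert busy blocks within the working day).
Clara free: 09:45-10:45, 13:05-13:50, 16:55-19:15.
Ximena free: 13:35-15:20, 15:55-19:35.
Kavya free: 10:20-12:20, 14:50-15:30, 15:45-16:30.
Mei free: 11:30-13:30, 14:05-15:30.
Rina ∩ Clara: 13:05-13:50.
Rina ∩ Clara ∩ Ximena: 13:35-13:50.
Rina ∩ Clara ∩ Ximena ∩ Kavya: ∅.
Rina ∩ Clara ∩ Ximena ∩ Kavya ∩ Mei: ∅.
There is no time when everyone is free.

none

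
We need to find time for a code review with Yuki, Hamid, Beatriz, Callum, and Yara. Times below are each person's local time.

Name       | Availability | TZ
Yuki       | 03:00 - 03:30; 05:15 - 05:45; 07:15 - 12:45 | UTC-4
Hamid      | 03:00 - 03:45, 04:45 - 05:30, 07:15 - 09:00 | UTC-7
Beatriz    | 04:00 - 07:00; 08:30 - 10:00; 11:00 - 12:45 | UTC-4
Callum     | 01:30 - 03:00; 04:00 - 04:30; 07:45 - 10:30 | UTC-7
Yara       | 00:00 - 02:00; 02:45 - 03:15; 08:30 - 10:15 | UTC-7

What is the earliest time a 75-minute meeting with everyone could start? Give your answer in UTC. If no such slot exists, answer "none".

none

Yuki in UTC: 07:00-07:30, 09:15-09:45, 11:15-16:45 (add 4h to convert from UTC-4).
Hamid in UTC: 10:00-10:45, 11:45-12:30, 14:15-16:00 (add 7h to convert from UTC-7).
Beatriz in UTC: 08:00-11:00, 12:30-14:00, 15:00-16:45 (add 4h to convert from UTC-4).
Callum in UTC: 08:30-10:00, 11:00-11:30, 14:45-17:30 (add 7h to convert from UTC-7).
Yara in UTC: 07:00-09:00, 09:45-10:15, 15:30-17:15 (add 7h to convert from UTC-7).
Yuki ∩ Hamid: 11:45-12:30, 14:15-16:00.
Yuki ∩ Hamid ∩ Beatriz: 15:00-16:00.
Yuki ∩ Hamid ∩ Beatriz ∩ Callum: 15:00-16:00.
Yuki ∩ Hamid ∩ Beatriz ∩ Callum ∩ Yara: 15:30-16:00.
No common window is at least 75 minutes long.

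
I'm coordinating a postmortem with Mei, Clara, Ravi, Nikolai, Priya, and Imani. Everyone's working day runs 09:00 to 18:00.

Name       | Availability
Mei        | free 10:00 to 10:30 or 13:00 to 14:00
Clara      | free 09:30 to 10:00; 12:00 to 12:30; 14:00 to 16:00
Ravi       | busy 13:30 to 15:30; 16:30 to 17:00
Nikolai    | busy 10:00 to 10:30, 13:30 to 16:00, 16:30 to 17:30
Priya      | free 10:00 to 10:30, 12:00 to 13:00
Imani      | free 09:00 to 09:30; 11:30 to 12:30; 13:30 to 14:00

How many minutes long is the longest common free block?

0

Mei free: 10:00-10:30, 13:00-14:00.
Clara free: 09:30-10:00, 12:00-12:30, 14:00-16:00.
Ravi free: 09:00-13:30, 15:30-16:30, 17:00-18:00 (invert busy blocks within the working day).
Nikolai free: 09:00-10:00, 10:30-13:30, 16:00-16:30, 17:30-18:00 (invert busy blocks within the working day).
Priya free: 10:00-10:30, 12:00-13:00.
Imani free: 09:00-09:30, 11:30-12:30, 13:30-14:00.
Mei ∩ Clara: ∅.
Mei ∩ Clara ∩ Ravi: ∅.
Mei ∩ Clara ∩ Ravi ∩ Nikolai: ∅.
Mei ∩ Clara ∩ Ravi ∩ Nikolai ∩ Priya: ∅.
Mei ∩ Clara ∩ Ravi ∩ Nikolai ∩ Priya ∩ Imani: ∅.
There is no time when everyone is free.
No common window exists, so the longest block is 0 minutes.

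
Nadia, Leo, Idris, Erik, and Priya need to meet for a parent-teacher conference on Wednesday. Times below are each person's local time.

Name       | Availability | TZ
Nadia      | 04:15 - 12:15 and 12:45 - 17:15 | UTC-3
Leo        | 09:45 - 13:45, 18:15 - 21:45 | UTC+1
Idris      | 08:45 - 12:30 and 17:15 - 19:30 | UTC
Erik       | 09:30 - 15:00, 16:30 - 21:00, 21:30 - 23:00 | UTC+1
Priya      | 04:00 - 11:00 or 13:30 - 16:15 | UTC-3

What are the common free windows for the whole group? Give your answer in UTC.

08:45-12:30, 17:15-19:15

Nadia in UTC: 07:15-15:15, 15:45-20:15 (add 3h to convert from UTC-3).
Leo in UTC: 08:45-12:45, 17:15-20:45 (subtract 1h to convert from UTC+1).
Idris in UTC: 08:45-12:30, 17:15-19:30.
Erik in UTC: 08:30-14:00, 15:30-20:00, 20:30-22:00 (subtract 1h to convert from UTC+1).
Priya in UTC: 07:00-14:00, 16:30-19:15 (add 3h to convert from UTC-3).
Nadia ∩ Leo: 08:45-12:45, 17:15-20:15.
Nadia ∩ Leo ∩ Idris: 08:45-12:30, 17:15-19:30.
Nadia ∩ Leo ∩ Idris ∩ Erik: 08:45-12:30, 17:15-19:30.
Nadia ∩ Leo ∩ Idris ∩ Erik ∩ Priya: 08:45-12:30, 17:15-19:15.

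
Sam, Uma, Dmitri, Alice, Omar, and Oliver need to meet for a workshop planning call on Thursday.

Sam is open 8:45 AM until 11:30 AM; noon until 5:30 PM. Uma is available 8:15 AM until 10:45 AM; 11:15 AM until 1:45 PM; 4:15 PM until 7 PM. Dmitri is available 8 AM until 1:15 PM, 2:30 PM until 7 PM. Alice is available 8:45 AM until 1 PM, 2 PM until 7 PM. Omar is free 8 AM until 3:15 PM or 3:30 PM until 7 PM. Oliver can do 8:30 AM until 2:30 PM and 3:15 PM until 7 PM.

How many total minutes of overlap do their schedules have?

Sam ∩ Uma: 08:45-10:45, 11:15-11:30, 12:00-13:45, 16:15-17:30.
Sam ∩ Uma ∩ Dmitri: 08:45-10:45, 11:15-11:30, 12:00-13:15, 16:15-17:30.
Sam ∩ Uma ∩ Dmitri ∩ Alice: 08:45-10:45, 11:15-11:30, 12:00-13:00, 16:15-17:30.
Sam ∩ Uma ∩ Dmitri ∩ Alice ∩ Omar: 08:45-10:45, 11:15-11:30, 12:00-13:00, 16:15-17:30.
Sam ∩ Uma ∩ Dmitri ∩ Alice ∩ Omar ∩ Oliver: 08:45-10:45, 11:15-11:30, 12:00-13:00, 16:15-17:30.
So the common availability across everyone is 08:45-10:45, 11:15-11:30, 12:00-13:00, 16:15-17:30.
Summing the common windows: 120 + 15 + 60 + 75 = 270 minutes.

270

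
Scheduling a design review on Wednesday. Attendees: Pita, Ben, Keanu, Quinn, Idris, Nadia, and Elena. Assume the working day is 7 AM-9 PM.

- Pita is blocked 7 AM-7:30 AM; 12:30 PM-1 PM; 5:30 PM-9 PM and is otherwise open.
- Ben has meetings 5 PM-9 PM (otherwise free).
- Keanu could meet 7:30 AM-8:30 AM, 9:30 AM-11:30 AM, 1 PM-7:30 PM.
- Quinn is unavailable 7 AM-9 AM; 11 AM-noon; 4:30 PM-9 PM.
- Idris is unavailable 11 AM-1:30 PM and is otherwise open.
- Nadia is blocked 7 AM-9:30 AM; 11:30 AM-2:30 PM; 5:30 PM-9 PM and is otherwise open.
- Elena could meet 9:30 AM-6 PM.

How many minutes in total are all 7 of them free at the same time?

210

Pita free: 07:30-12:30, 13:00-17:30 (invert busy blocks within the working day).
Ben free: 07:00-17:00 (invert busy blocks within the working day).
Keanu free: 07:30-08:30, 09:30-11:30, 13:00-19:30.
Quinn free: 09:00-11:00, 12:00-16:30 (invert busy blocks within the working day).
Idris free: 07:00-11:00, 13:30-21:00 (invert busy blocks within the working day).
Nadia free: 09:30-11:30, 14:30-17:30 (invert busy blocks within the working day).
Elena free: 09:30-18:00.
Pita ∩ Ben: 07:30-12:30, 13:00-17:00.
Pita ∩ Ben ∩ Keanu: 07:30-08:30, 09:30-11:30, 13:00-17:00.
Pita ∩ Ben ∩ Keanu ∩ Quinn: 09:30-11:00, 13:00-16:30.
Pita ∩ Ben ∩ Keanu ∩ Quinn ∩ Idris: 09:30-11:00, 13:30-16:30.
Pita ∩ Ben ∩ Keanu ∩ Quinn ∩ Idris ∩ Nadia: 09:30-11:00, 14:30-16:30.
Pita ∩ Ben ∩ Keanu ∩ Quinn ∩ Idris ∩ Nadia ∩ Elena: 09:30-11:00, 14:30-16:30.
Those are the intersection windows.
Summing the common windows: 90 + 120 = 210 minutes.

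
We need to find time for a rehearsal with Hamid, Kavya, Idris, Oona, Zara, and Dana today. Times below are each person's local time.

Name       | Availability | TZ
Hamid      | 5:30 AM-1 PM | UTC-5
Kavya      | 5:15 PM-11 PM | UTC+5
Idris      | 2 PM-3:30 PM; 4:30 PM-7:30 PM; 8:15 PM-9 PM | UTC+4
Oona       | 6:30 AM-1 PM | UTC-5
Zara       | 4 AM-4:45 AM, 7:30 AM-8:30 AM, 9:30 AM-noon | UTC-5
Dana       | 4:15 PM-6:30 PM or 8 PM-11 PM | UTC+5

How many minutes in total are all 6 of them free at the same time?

Hamid in UTC: 10:30-18:00 (add 5h to convert from UTC-5).
Kavya in UTC: 12:15-18:00 (subtract 5h to convert from UTC+5).
Idris in UTC: 10:00-11:30, 12:30-15:30, 16:15-17:00 (subtract 4h to convert from UTC+4).
Oona in UTC: 11:30-18:00 (add 5h to convert from UTC-5).
Zara in UTC: 09:00-09:45, 12:30-13:30, 14:30-17:00 (add 5h to convert from UTC-5).
Dana in UTC: 11:15-13:30, 15:00-18:00 (subtract 5h to convert from UTC+5).
Hamid ∩ Kavya: 12:15-18:00.
Hamid ∩ Kavya ∩ Idris: 12:30-15:30, 16:15-17:00.
Hamid ∩ Kavya ∩ Idris ∩ Oona: 12:30-15:30, 16:15-17:00.
Hamid ∩ Kavya ∩ Idris ∩ Oona ∩ Zara: 12:30-13:30, 14:30-15:30, 16:15-17:00.
Hamid ∩ Kavya ∩ Idris ∩ Oona ∩ Zara ∩ Dana: 12:30-13:30, 15:00-15:30, 16:15-17:00.
Summing the common windows: 60 + 30 + 45 = 135 minutes.

135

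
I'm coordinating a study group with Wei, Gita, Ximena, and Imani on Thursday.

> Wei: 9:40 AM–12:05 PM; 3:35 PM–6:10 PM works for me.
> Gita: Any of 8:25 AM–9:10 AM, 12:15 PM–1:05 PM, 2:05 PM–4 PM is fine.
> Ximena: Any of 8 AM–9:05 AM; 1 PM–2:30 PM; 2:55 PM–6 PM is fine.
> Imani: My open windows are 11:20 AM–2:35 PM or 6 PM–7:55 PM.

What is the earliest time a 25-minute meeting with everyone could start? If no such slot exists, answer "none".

none

Wei ∩ Gita: 15:35-16:00.
Wei ∩ Gita ∩ Ximena: 15:35-16:00.
Wei ∩ Gita ∩ Ximena ∩ Imani: ∅.
There is no time when everyone is free.
No common window is at least 25 minutes long.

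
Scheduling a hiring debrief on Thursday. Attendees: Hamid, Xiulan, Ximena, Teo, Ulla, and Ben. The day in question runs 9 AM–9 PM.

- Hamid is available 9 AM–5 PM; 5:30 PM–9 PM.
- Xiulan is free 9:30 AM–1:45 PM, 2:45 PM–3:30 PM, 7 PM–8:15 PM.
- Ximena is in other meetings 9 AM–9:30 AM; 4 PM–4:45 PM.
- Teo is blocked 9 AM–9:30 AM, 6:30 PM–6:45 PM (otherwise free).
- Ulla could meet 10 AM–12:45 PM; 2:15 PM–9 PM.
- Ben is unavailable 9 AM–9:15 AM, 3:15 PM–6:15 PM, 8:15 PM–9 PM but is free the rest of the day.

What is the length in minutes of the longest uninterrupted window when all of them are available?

Hamid free: 09:00-17:00, 17:30-21:00.
Xiulan free: 09:30-13:45, 14:45-15:30, 19:00-20:15.
Ximena free: 09:30-16:00, 16:45-21:00 (invert busy blocks within the working day).
Teo free: 09:30-18:30, 18:45-21:00 (invert busy blocks within the working day).
Ulla free: 10:00-12:45, 14:15-21:00.
Ben free: 09:15-15:15, 18:15-20:15 (invert busy blocks within the working day).
Hamid ∩ Xiulan: 09:30-13:45, 14:45-15:30, 19:00-20:15.
Hamid ∩ Xiulan ∩ Ximena: 09:30-13:45, 14:45-15:30, 19:00-20:15.
Hamid ∩ Xiulan ∩ Ximena ∩ Teo: 09:30-13:45, 14:45-15:30, 19:00-20:15.
Hamid ∩ Xiulan ∩ Ximena ∩ Teo ∩ Ulla: 10:00-12:45, 14:45-15:30, 19:00-20:15.
Hamid ∩ Xiulan ∩ Ximena ∩ Teo ∩ Ulla ∩ Ben: 10:00-12:45, 14:45-15:15, 19:00-20:15.
The longest is 10:00-12:45 at 165 minutes.

165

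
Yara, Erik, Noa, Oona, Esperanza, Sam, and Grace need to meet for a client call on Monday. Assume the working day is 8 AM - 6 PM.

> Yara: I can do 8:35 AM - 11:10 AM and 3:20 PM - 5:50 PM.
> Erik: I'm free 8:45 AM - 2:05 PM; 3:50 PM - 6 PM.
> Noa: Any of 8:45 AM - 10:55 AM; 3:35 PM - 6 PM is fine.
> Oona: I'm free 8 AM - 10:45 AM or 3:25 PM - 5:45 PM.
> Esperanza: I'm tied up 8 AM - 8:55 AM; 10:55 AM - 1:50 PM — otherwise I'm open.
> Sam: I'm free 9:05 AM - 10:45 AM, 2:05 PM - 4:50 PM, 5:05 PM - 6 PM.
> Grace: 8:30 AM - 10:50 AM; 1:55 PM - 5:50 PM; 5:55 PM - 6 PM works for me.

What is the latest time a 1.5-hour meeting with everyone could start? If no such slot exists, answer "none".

Yara free: 08:35-11:10, 15:20-17:50.
Erik free: 08:45-14:05, 15:50-18:00.
Noa free: 08:45-10:55, 15:35-18:00.
Oona free: 08:00-10:45, 15:25-17:45.
Esperanza free: 08:55-10:55, 13:50-18:00 (invert busy blocks within the working day).
Sam free: 09:05-10:45, 14:05-16:50, 17:05-18:00.
Grace free: 08:30-10:50, 13:55-17:50, 17:55-18:00.
Yara ∩ Erik: 08:45-11:10, 15:50-17:50.
Yara ∩ Erik ∩ Noa: 08:45-10:55, 15:50-17:50.
Yara ∩ Erik ∩ Noa ∩ Oona: 08:45-10:45, 15:50-17:45.
Yara ∩ Erik ∩ Noa ∩ Oona ∩ Esperanza: 08:55-10:45, 15:50-17:45.
Yara ∩ Erik ∩ Noa ∩ Oona ∩ Esperanza ∩ Sam: 09:05-10:45, 15:50-16:50, 17:05-17:45.
Yara ∩ Erik ∩ Noa ∩ Oona ∩ Esperanza ∩ Sam ∩ Grace: 09:05-10:45, 15:50-16:50, 17:05-17:45.
The last common window of at least 90 minutes is 09:05-10:45; a 90-minute meeting can start as late as 09:15 and still end by 10:45.

09:15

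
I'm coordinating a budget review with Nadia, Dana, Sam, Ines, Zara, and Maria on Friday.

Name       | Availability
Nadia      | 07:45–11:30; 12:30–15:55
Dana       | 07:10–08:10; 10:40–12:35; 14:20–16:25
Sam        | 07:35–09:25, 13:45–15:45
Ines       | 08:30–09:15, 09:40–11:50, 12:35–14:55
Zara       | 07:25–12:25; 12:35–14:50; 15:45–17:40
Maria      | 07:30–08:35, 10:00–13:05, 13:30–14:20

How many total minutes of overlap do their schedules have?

0

Nadia ∩ Dana: 07:45-08:10, 10:40-11:30, 12:30-12:35, 14:20-15:55.
Nadia ∩ Dana ∩ Sam: 07:45-08:10, 14:20-15:45.
Nadia ∩ Dana ∩ Sam ∩ Ines: 14:20-14:55.
Nadia ∩ Dana ∩ Sam ∩ Ines ∩ Zara: 14:20-14:50.
Nadia ∩ Dana ∩ Sam ∩ Ines ∩ Zara ∩ Maria: ∅.
There is no time when everyone is free.
There is no common window, so the total is 0 minutes.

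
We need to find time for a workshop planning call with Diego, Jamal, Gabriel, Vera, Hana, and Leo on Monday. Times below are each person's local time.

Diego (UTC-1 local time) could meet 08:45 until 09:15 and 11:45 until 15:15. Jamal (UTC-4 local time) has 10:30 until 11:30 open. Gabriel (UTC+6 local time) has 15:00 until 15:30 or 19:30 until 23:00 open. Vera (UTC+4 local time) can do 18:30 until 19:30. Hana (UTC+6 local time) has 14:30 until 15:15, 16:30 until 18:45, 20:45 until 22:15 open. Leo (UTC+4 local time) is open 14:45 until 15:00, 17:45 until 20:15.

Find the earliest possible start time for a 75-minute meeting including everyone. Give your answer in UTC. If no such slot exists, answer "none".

Diego in UTC: 09:45-10:15, 12:45-16:15 (add 1h to convert from UTC-1).
Jamal in UTC: 14:30-15:30 (add 4h to convert from UTC-4).
Gabriel in UTC: 09:00-09:30, 13:30-17:00 (subtract 6h to convert from UTC+6).
Vera in UTC: 14:30-15:30 (subtract 4h to convert from UTC+4).
Hana in UTC: 08:30-09:15, 10:30-12:45, 14:45-16:15 (subtract 6h to convert from UTC+6).
Leo in UTC: 10:45-11:00, 13:45-16:15 (subtract 4h to convert from UTC+4).
Diego ∩ Jamal: 14:30-15:30.
Diego ∩ Jamal ∩ Gabriel: 14:30-15:30.
Diego ∩ Jamal ∩ Gabriel ∩ Vera: 14:30-15:30.
Diego ∩ Jamal ∩ Gabriel ∩ Vera ∩ Hana: 14:45-15:30.
Diego ∩ Jamal ∩ Gabriel ∩ Vera ∩ Hana ∩ Leo: 14:45-15:30.
So the common availability across everyone is 14:45-15:30.
No common window is at least 75 minutes long.

none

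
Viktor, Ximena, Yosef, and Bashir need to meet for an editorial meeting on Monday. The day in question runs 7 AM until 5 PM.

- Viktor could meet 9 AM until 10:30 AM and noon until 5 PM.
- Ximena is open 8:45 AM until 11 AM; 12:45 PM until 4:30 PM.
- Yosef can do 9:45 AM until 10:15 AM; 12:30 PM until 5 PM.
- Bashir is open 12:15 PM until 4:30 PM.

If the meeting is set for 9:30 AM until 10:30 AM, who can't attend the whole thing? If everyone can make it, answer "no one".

Bashir, Yosef

Viktor: free for 09:30-10:30. Ximena: free for 09:30-10:30. Yosef: not fully free for 09:30-10:30. Bashir: not fully free for 09:30-10:30.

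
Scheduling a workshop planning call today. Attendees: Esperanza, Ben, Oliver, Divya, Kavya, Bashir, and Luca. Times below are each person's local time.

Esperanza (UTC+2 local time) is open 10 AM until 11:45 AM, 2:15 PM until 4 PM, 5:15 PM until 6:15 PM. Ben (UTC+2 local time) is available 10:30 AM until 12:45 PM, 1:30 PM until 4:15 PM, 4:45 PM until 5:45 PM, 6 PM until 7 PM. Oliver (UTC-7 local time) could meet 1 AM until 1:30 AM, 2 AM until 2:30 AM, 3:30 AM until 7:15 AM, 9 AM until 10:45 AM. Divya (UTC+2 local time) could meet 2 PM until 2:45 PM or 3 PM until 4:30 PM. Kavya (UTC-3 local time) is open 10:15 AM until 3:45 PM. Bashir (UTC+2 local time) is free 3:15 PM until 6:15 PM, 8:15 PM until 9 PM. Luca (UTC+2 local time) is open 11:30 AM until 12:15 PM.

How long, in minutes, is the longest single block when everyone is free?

0

Esperanza in UTC: 08:00-09:45, 12:15-14:00, 15:15-16:15 (subtract 2h to convert from UTC+2).
Ben in UTC: 08:30-10:45, 11:30-14:15, 14:45-15:45, 16:00-17:00 (subtract 2h to convert from UTC+2).
Oliver in UTC: 08:00-08:30, 09:00-09:30, 10:30-14:15, 16:00-17:45 (add 7h to convert from UTC-7).
Divya in UTC: 12:00-12:45, 13:00-14:30 (subtract 2h to convert from UTC+2).
Kavya in UTC: 13:15-18:45 (add 3h to convert from UTC-3).
Bashir in UTC: 13:15-16:15, 18:15-19:00 (subtract 2h to convert from UTC+2).
Luca in UTC: 09:30-10:15 (subtract 2h to convert from UTC+2).
Esperanza ∩ Ben: 08:30-09:45, 12:15-14:00, 15:15-15:45, 16:00-16:15.
Esperanza ∩ Ben ∩ Oliver: 09:00-09:30, 12:15-14:00, 16:00-16:15.
Esperanza ∩ Ben ∩ Oliver ∩ Divya: 12:15-12:45, 13:00-14:00.
Esperanza ∩ Ben ∩ Oliver ∩ Divya ∩ Kavya: 13:15-14:00.
Esperanza ∩ Ben ∩ Oliver ∩ Divya ∩ Kavya ∩ Bashir: 13:15-14:00.
Esperanza ∩ Ben ∩ Oliver ∩ Divya ∩ Kavya ∩ Bashir ∩ Luca: ∅.
There is no time when everyone is free.
No common window exists, so the longest block is 0 minutes.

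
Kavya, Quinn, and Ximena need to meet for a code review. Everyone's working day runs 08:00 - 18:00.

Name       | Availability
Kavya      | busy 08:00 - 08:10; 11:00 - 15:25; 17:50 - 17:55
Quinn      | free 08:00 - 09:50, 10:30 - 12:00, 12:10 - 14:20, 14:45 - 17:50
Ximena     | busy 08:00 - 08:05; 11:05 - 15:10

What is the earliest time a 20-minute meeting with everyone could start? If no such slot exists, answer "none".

08:10

Kavya free: 08:10-11:00, 15:25-17:50, 17:55-18:00 (invert busy blocks within the working day).
Quinn free: 08:00-09:50, 10:30-12:00, 12:10-14:20, 14:45-17:50.
Ximena free: 08:05-11:05, 15:10-18:00 (invert busy blocks within the working day).
Kavya ∩ Quinn: 08:10-09:50, 10:30-11:00, 15:25-17:50.
Kavya ∩ Quinn ∩ Ximena: 08:10-09:50, 10:30-11:00, 15:25-17:50.
The first common window of at least 20 minutes is 08:10-09:50, so the earliest start is 08:10.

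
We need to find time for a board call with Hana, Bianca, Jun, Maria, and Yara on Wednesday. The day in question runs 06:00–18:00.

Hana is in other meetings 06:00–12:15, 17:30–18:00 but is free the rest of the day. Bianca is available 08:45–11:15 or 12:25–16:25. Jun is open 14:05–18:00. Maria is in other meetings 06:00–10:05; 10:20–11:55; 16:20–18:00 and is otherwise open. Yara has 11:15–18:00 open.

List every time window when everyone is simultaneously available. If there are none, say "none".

14:05-16:20

Hana free: 12:15-17:30 (invert busy blocks within the working day).
Bianca free: 08:45-11:15, 12:25-16:25.
Jun free: 14:05-18:00.
Maria free: 10:05-10:20, 11:55-16:20 (invert busy blocks within the working day).
Yara free: 11:15-18:00.
Hana ∩ Bianca: 12:25-16:25.
Hana ∩ Bianca ∩ Jun: 14:05-16:25.
Hana ∩ Bianca ∩ Jun ∩ Maria: 14:05-16:20.
Hana ∩ Bianca ∩ Jun ∩ Maria ∩ Yara: 14:05-16:20.
So the common availability across everyone is 14:05-16:20.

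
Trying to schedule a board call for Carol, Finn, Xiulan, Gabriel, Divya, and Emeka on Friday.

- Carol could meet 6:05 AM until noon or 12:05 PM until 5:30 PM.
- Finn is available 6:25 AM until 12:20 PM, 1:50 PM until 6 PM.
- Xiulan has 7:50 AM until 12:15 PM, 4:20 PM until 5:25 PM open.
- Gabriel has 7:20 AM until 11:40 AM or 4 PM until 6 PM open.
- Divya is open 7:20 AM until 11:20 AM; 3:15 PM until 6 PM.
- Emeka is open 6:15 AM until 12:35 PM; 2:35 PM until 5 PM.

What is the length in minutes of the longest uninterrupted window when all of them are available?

210

Carol ∩ Finn: 06:25-12:00, 12:05-12:20, 13:50-17:30.
Carol ∩ Finn ∩ Xiulan: 07:50-12:00, 12:05-12:15, 16:20-17:25.
Carol ∩ Finn ∩ Xiulan ∩ Gabriel: 07:50-11:40, 16:20-17:25.
Carol ∩ Finn ∩ Xiulan ∩ Gabriel ∩ Divya: 07:50-11:20, 16:20-17:25.
Carol ∩ Finn ∩ Xiulan ∩ Gabriel ∩ Divya ∩ Emeka: 07:50-11:20, 16:20-17:00.
The longest is 07:50-11:20 at 210 minutes.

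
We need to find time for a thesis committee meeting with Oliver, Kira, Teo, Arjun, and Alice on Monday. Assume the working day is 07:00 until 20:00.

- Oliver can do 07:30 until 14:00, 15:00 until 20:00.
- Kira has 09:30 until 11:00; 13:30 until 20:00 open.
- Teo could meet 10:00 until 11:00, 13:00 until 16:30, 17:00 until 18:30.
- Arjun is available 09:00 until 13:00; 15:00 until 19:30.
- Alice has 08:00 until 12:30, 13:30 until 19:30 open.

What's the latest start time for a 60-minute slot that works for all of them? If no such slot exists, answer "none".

Oliver ∩ Kira: 09:30-11:00, 13:30-14:00, 15:00-20:00.
Oliver ∩ Kira ∩ Teo: 10:00-11:00, 13:30-14:00, 15:00-16:30, 17:00-18:30.
Oliver ∩ Kira ∩ Teo ∩ Arjun: 10:00-11:00, 15:00-16:30, 17:00-18:30.
Oliver ∩ Kira ∩ Teo ∩ Arjun ∩ Alice: 10:00-11:00, 15:00-16:30, 17:00-18:30.
The last common window of at least 60 minutes is 17:00-18:30; a 60-minute meeting can start as late as 17:30 and still end by 18:30.

17:30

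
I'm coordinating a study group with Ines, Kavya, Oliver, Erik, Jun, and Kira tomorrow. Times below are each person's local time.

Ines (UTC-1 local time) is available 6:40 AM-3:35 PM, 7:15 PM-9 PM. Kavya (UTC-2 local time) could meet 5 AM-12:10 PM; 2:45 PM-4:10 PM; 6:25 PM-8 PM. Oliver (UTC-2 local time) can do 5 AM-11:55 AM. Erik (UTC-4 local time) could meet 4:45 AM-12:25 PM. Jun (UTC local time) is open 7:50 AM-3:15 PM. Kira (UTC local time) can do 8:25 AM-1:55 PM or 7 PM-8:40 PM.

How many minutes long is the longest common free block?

310

Ines in UTC: 07:40-16:35, 20:15-22:00 (add 1h to convert from UTC-1).
Kavya in UTC: 07:00-14:10, 16:45-18:10, 20:25-22:00 (add 2h to convert from UTC-2).
Oliver in UTC: 07:00-13:55 (add 2h to convert from UTC-2).
Erik in UTC: 08:45-16:25 (add 4h to convert from UTC-4).
Jun in UTC: 07:50-15:15.
Kira in UTC: 08:25-13:55, 19:00-20:40.
Ines ∩ Kavya: 07:40-14:10, 20:25-22:00.
Ines ∩ Kavya ∩ Oliver: 07:40-13:55.
Ines ∩ Kavya ∩ Oliver ∩ Erik: 08:45-13:55.
Ines ∩ Kavya ∩ Oliver ∩ Erik ∩ Jun: 08:45-13:55.
Ines ∩ Kavya ∩ Oliver ∩ Erik ∩ Jun ∩ Kira: 08:45-13:55.
The longest is 08:45-13:55 at 310 minutes.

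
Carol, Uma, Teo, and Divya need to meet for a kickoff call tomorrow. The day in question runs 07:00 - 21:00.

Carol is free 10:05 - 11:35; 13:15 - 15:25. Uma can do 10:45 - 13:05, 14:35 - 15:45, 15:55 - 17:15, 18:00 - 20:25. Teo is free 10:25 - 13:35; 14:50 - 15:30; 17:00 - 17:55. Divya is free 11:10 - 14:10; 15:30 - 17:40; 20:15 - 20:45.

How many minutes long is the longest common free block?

25

Carol ∩ Uma: 10:45-11:35, 14:35-15:25.
Carol ∩ Uma ∩ Teo: 10:45-11:35, 14:50-15:25.
Carol ∩ Uma ∩ Teo ∩ Divya: 11:10-11:35.
The longest is 11:10-11:35 at 25 minutes.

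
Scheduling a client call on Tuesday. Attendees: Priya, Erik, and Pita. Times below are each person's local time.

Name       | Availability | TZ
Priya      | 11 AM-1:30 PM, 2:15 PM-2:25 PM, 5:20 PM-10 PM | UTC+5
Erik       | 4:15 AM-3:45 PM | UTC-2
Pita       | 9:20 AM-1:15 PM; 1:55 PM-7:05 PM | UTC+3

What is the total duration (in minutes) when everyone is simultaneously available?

365

Priya in UTC: 06:00-08:30, 09:15-09:25, 12:20-17:00 (subtract 5h to convert from UTC+5).
Erik in UTC: 06:15-17:45 (add 2h to convert from UTC-2).
Pita in UTC: 06:20-10:15, 10:55-16:05 (subtract 3h to convert from UTC+3).
Priya ∩ Erik: 06:15-08:30, 09:15-09:25, 12:20-17:00.
Priya ∩ Erik ∩ Pita: 06:20-08:30, 09:15-09:25, 12:20-16:05.
Those are the intersection windows.
Summing the common windows: 130 + 10 + 225 = 365 minutes.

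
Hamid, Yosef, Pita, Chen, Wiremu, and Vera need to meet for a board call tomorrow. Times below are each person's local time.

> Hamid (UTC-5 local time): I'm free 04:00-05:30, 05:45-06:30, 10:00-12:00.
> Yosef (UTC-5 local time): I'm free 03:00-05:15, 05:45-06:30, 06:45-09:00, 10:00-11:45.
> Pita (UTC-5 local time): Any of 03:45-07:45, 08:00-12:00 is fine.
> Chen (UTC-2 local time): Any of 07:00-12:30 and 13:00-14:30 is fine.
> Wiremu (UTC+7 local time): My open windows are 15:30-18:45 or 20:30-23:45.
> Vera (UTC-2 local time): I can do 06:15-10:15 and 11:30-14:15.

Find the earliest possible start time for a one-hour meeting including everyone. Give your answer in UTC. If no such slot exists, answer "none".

09:00

Hamid in UTC: 09:00-10:30, 10:45-11:30, 15:00-17:00 (add 5h to convert from UTC-5).
Yosef in UTC: 08:00-10:15, 10:45-11:30, 11:45-14:00, 15:00-16:45 (add 5h to convert from UTC-5).
Pita in UTC: 08:45-12:45, 13:00-17:00 (add 5h to convert from UTC-5).
Chen in UTC: 09:00-14:30, 15:00-16:30 (add 2h to convert from UTC-2).
Wiremu in UTC: 08:30-11:45, 13:30-16:45 (subtract 7h to convert from UTC+7).
Vera in UTC: 08:15-12:15, 13:30-16:15 (add 2h to convert from UTC-2).
Hamid ∩ Yosef: 09:00-10:15, 10:45-11:30, 15:00-16:45.
Hamid ∩ Yosef ∩ Pita: 09:00-10:15, 10:45-11:30, 15:00-16:45.
Hamid ∩ Yosef ∩ Pita ∩ Chen: 09:00-10:15, 10:45-11:30, 15:00-16:30.
Hamid ∩ Yosef ∩ Pita ∩ Chen ∩ Wiremu: 09:00-10:15, 10:45-11:30, 15:00-16:30.
Hamid ∩ Yosef ∩ Pita ∩ Chen ∩ Wiremu ∩ Vera: 09:00-10:15, 10:45-11:30, 15:00-16:15.
The first common window of at least 60 minutes is 09:00-10:15, so the earliest start is 09:00.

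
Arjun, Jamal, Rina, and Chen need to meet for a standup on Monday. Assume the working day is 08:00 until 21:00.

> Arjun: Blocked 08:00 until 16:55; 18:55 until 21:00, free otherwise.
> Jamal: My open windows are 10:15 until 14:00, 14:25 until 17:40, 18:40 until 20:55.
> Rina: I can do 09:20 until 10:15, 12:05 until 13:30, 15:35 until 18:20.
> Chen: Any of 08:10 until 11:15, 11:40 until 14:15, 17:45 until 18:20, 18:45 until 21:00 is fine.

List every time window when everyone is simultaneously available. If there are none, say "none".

Arjun free: 16:55-18:55 (invert busy blocks within the working day).
Jamal free: 10:15-14:00, 14:25-17:40, 18:40-20:55.
Rina free: 09:20-10:15, 12:05-13:30, 15:35-18:20.
Chen free: 08:10-11:15, 11:40-14:15, 17:45-18:20, 18:45-21:00.
Arjun ∩ Jamal: 16:55-17:40, 18:40-18:55.
Arjun ∩ Jamal ∩ Rina: 16:55-17:40.
Arjun ∩ Jamal ∩ Rina ∩ Chen: ∅.
There is no time when everyone is free.

none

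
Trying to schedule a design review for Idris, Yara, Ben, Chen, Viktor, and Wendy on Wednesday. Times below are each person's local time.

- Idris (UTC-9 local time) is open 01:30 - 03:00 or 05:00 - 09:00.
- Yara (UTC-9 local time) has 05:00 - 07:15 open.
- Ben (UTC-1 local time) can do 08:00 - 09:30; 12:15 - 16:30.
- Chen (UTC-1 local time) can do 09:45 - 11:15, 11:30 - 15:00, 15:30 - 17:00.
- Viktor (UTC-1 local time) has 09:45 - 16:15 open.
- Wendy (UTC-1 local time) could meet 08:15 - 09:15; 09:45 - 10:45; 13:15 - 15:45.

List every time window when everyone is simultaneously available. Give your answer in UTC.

14:15-16:00

Idris in UTC: 10:30-12:00, 14:00-18:00 (add 9h to convert from UTC-9).
Yara in UTC: 14:00-16:15 (add 9h to convert from UTC-9).
Ben in UTC: 09:00-10:30, 13:15-17:30 (add 1h to convert from UTC-1).
Chen in UTC: 10:45-12:15, 12:30-16:00, 16:30-18:00 (add 1h to convert from UTC-1).
Viktor in UTC: 10:45-17:15 (add 1h to convert from UTC-1).
Wendy in UTC: 09:15-10:15, 10:45-11:45, 14:15-16:45 (add 1h to convert from UTC-1).
Idris ∩ Yara: 14:00-16:15.
Idris ∩ Yara ∩ Ben: 14:00-16:15.
Idris ∩ Yara ∩ Ben ∩ Chen: 14:00-16:00.
Idris ∩ Yara ∩ Ben ∩ Chen ∩ Viktor: 14:00-16:00.
Idris ∩ Yara ∩ Ben ∩ Chen ∩ Viktor ∩ Wendy: 14:15-16:00.
Those are the intersection windows.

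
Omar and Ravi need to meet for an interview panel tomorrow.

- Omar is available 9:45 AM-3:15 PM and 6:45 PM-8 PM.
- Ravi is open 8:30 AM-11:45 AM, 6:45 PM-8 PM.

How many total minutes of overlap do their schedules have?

Omar ∩ Ravi: 09:45-11:45, 18:45-20:00.
So the common availability across everyone is 09:45-11:45, 18:45-20:00.
Summing the common windows: 120 + 75 = 195 minutes.

195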